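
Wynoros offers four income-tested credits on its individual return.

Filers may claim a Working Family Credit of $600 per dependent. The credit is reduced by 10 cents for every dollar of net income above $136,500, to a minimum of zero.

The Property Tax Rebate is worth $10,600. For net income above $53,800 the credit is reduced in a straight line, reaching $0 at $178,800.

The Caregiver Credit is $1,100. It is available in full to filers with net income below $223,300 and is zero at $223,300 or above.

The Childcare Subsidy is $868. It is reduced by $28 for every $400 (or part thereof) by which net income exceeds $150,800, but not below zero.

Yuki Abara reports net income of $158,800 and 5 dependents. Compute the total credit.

Working Family Credit: base = 5 × $600 = $3,000. 10% of the $22,300 excess over $136,500 is $2,230; credit = $3,000 − $2,230 = $770.
Property Tax Rebate: $158,800 is $105,000 into a $125,000 phase-out range, leaving 20,000/125,000 of the credit: $10,600 × 20,000/125,000 = $1,696.
Caregiver Credit: $158,800 is below the $223,300 cutoff, so the full $1,100 applies.
Childcare Subsidy: income exceeds $150,800 by $8,000, which is 20 full-or-partial $400 increments; reduction = 20 × $28 = $560, leaving $308.
Total: $770 + $1,696 + $1,100 + $308 = $3,874.

$3,874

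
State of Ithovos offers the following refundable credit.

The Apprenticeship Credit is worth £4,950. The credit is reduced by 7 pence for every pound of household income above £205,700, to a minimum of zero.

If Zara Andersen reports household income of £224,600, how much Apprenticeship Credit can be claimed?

Apprenticeship Credit: 7% of the £18,900 excess over £205,700 is £1,323; credit = £4,950 − £1,323 = £3,627.

£3,627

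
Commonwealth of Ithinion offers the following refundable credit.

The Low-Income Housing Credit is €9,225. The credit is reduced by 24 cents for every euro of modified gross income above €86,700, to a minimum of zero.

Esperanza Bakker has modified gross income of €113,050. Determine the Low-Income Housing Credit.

€2,901

Low-Income Housing Credit: 24% of the €26,350 excess over €86,700 is €6,324; credit = €9,225 − €6,324 = €2,901.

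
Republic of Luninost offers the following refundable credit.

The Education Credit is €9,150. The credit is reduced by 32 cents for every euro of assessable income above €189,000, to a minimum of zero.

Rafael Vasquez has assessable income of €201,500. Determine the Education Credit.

Education Credit: 32% of the €12,500 excess over €189,000 is €4,000; credit = €9,150 − €4,000 = €5,150.

€5,150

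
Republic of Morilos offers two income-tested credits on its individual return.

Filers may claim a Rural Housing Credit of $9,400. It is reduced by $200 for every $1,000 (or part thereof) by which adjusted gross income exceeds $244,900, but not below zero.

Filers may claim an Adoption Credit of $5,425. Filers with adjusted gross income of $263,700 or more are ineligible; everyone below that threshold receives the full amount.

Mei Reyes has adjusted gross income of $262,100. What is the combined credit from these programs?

$11,225

Rural Housing Credit: income exceeds $244,900 by $17,200, which is 18 full-or-partial $1,000 increments; reduction = 18 × $200 = $3,600, leaving $5,800.
Adoption Credit: $262,100 is below the $263,700 cutoff, so the full $5,425 applies.
Total: $5,800 + $5,425 = $11,225.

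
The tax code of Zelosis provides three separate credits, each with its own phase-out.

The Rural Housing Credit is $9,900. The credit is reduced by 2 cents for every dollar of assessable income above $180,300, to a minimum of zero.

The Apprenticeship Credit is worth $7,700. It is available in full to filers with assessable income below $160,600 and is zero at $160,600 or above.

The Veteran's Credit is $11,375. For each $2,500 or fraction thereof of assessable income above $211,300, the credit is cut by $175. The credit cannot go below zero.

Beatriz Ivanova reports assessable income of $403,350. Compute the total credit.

Rural Housing Credit: 2% of the $223,050 excess over $180,300 is $4,461; credit = $9,900 − $4,461 = $5,439.
Apprenticeship Credit: $403,350 meets or exceeds the $160,600 cutoff, so the credit is $0.
Veteran's Credit: income exceeds $211,300 by $192,050 → 77 increments × $175 = $13,475 ≥ base, so the credit is $0.
Total: $5,439 + $0 + $0 = $5,439.

$5,439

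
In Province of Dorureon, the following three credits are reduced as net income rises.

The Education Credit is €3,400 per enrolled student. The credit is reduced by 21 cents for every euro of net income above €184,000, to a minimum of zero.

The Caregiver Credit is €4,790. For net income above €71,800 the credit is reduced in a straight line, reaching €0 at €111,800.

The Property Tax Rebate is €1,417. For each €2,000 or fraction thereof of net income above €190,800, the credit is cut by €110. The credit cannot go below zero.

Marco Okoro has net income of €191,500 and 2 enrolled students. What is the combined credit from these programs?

€6,532

Education Credit: base = 2 × €3,400 = €6,800. 21% of the €7,500 excess over €184,000 is €1,575; credit = €6,800 − €1,575 = €5,225.
Caregiver Credit: €191,500 is at or above €111,800, so the credit is €0.
Property Tax Rebate: income exceeds €190,800 by €700, which is 1 full-or-partial €2,000 increment; reduction = 1 × €110 = €110, leaving €1,307.
Total: €5,225 + €0 + €1,307 = €6,532.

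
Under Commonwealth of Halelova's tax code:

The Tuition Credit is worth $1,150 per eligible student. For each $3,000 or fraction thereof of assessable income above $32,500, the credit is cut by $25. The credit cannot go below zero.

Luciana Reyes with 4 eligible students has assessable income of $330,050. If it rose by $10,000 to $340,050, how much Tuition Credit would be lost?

$75

At $330,050 — base = 4 × $1,150 = $4,600. income exceeds $32,500 by $297,550, which is 100 full-or-partial $3,000 increments; reduction = 100 × $25 = $2,500, leaving $2,100.
At $340,050 — base = 4 × $1,150 = $4,600. income exceeds $32,500 by $307,550, which is 103 full-or-partial $3,000 increments; reduction = 103 × $25 = $2,575, leaving $2,025.
Lost: $2,100 − $2,025 = $75.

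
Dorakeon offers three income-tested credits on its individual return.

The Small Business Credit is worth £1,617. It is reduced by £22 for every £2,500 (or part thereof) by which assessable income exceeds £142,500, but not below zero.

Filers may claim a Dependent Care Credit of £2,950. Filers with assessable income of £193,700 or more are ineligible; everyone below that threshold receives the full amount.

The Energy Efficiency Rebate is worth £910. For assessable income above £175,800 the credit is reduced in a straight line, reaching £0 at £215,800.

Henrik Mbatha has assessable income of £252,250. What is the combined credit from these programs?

Small Business Credit: income exceeds £142,500 by £109,750, which is 44 full-or-partial £2,500 increments; reduction = 44 × £22 = £968, leaving £649.
Dependent Care Credit: £252,250 meets or exceeds the £193,700 cutoff, so the credit is £0.
Energy Efficiency Rebate: £252,250 is at or above £215,800, so the credit is £0.
Total: £649 + £0 + £0 = £649.

£649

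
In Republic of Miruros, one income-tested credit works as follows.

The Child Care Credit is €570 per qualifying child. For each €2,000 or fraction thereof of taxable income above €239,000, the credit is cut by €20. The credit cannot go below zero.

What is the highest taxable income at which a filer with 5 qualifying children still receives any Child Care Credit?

Full credit = 5 × €570 = €2,850.
After 142 increments the reduction is 142 × €20 = €2,840, leaving €10; one more increment wipes it out. Increment 142 ends at excess 142 × €2,000 = €284,000, so the highest qualifying income is €239,000 + €284,000 = €523,000.

€523,000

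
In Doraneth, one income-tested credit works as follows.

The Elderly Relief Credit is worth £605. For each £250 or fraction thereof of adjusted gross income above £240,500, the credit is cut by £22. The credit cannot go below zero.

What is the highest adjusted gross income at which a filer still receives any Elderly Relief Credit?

£247,250

After 27 increments the reduction is 27 × £22 = £594, leaving £11; one more increment wipes it out. Increment 27 ends at excess 27 × £250 = £6,750, so the highest qualifying income is £240,500 + £6,750 = £247,250.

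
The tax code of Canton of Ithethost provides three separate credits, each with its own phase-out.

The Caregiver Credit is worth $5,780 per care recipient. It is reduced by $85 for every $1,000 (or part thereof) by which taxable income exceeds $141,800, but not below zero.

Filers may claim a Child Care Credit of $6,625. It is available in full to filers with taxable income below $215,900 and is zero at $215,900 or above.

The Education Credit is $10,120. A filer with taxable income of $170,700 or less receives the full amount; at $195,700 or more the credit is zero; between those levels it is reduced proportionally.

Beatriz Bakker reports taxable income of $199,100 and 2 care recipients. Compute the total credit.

Caregiver Credit: base = 2 × $5,780 = $11,560. income exceeds $141,800 by $57,300, which is 58 full-or-partial $1,000 increments; reduction = 58 × $85 = $4,930, leaving $6,630.
Child Care Credit: $199,100 is below the $215,900 cutoff, so the full $6,625 applies.
Education Credit: $199,100 is at or above $195,700, so the credit is $0.
Total: $6,630 + $6,625 + $0 = $13,255.

$13,255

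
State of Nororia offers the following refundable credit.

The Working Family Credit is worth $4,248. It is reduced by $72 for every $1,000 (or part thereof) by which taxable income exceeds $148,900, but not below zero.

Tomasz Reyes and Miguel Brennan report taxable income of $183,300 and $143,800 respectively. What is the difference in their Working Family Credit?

Tomasz ($183,300): Working Family Credit: income exceeds $148,900 by $34,400, which is 35 full-or-partial $1,000 increments; reduction = 35 × $72 = $2,520, leaving $1,728.
Miguel ($143,800): Working Family Credit: $143,800 is at or below the $148,900 threshold, so the full $4,248 applies.
Difference: |$1,728 − $4,248| = $2,520.

$2,520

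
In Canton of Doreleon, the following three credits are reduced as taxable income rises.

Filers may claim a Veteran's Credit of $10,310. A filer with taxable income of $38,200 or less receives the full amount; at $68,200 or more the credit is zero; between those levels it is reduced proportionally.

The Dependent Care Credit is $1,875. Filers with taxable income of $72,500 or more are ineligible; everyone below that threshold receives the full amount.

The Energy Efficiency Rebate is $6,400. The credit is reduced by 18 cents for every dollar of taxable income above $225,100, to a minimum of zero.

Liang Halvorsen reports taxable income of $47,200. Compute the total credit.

Veteran's Credit: $47,200 is $9,000 into a $30,000 phase-out range, leaving 21,000/30,000 of the credit: $10,310 × 21,000/30,000 = $7,217.
Dependent Care Credit: $47,200 is below the $72,500 cutoff, so the full $1,875 applies.
Energy Efficiency Rebate: $47,200 is at or below the $225,100 threshold, so the full $6,400 applies.
Total: $7,217 + $1,875 + $6,400 = $15,492.

$15,492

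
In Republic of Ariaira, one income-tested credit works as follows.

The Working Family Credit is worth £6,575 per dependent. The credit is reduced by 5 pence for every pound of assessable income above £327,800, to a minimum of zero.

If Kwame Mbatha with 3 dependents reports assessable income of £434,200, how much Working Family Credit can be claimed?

Working Family Credit: base = 3 × £6,575 = £19,725. 5% of the £106,400 excess over £327,800 is £5,320; credit = £19,725 − £5,320 = £14,405.

£14,405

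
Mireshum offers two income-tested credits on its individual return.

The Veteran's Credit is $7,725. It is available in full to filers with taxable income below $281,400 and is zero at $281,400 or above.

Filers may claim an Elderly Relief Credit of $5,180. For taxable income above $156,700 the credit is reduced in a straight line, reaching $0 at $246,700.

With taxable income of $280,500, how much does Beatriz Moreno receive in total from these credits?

$7,725

Veteran's Credit: $280,500 is below the $281,400 cutoff, so the full $7,725 applies.
Elderly Relief Credit: $280,500 is at or above $246,700, so the credit is $0.
Total: $7,725 + $0 = $7,725.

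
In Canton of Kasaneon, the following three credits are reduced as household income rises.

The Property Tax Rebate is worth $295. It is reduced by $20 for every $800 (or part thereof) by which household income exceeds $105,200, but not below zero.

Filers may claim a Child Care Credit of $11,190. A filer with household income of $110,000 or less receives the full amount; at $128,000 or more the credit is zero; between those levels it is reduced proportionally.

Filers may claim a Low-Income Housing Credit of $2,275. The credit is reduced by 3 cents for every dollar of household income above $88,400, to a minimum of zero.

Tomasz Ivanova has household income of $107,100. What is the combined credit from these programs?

Property Tax Rebate: income exceeds $105,200 by $1,900, which is 3 full-or-partial $800 increments; reduction = 3 × $20 = $60, leaving $235.
Child Care Credit: $107,100 is at or below the $110,000 threshold, so the full $11,190 applies.
Low-Income Housing Credit: 3% of the $18,700 excess over $88,400 is $561; credit = $2,275 − $561 = $1,714.
Total: $235 + $11,190 + $1,714 = $13,139.

$13,139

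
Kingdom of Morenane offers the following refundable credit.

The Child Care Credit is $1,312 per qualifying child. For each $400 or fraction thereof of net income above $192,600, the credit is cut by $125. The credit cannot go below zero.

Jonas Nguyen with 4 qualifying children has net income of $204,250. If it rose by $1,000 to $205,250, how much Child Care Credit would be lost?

$250

At $204,250 — base = 4 × $1,312 = $5,248. income exceeds $192,600 by $11,650, which is 30 full-or-partial $400 increments; reduction = 30 × $125 = $3,750, leaving $1,498.
At $205,250 — base = 4 × $1,312 = $5,248. income exceeds $192,600 by $12,650, which is 32 full-or-partial $400 increments; reduction = 32 × $125 = $4,000, leaving $1,248.
Lost: $1,498 − $1,248 = $250.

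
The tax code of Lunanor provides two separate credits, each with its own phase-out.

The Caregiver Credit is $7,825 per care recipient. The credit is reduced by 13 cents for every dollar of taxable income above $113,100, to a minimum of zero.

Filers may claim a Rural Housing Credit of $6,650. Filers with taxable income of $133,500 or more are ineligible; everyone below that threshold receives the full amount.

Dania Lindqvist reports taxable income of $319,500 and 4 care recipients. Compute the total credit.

Caregiver Credit: base = 4 × $7,825 = $31,300. 13% of the $206,400 excess over $113,100 is $26,832; credit = $31,300 − $26,832 = $4,468.
Rural Housing Credit: $319,500 meets or exceeds the $133,500 cutoff, so the credit is $0.
Total: $4,468 + $0 = $4,468.

$4,468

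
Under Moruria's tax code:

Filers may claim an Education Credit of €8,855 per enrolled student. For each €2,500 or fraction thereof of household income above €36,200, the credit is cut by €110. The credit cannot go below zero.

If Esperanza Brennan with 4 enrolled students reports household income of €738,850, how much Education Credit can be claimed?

Education Credit: base = 4 × €8,855 = €35,420. income exceeds €36,200 by €702,650, which is 282 full-or-partial €2,500 increments; reduction = 282 × €110 = €31,020, leaving €4,400.

€4,400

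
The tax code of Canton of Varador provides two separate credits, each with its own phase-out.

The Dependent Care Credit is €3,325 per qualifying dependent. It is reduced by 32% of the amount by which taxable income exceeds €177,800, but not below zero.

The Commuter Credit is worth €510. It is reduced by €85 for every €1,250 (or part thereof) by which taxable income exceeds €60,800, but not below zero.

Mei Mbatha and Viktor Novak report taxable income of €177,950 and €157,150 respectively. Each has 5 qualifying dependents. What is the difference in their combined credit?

€48

Mei (€177,950): Dependent Care Credit: base = 5 × €3,325 = €16,625. 32% of the €150 excess over €177,800 is €48; credit = €16,625 − €48 = €16,577. Commuter Credit: income exceeds €60,800 by €117,150 → 94 increments × €85 = €7,990 ≥ base, so the credit is €0. total €16,577 + €0 = €16,577
Viktor (€157,150): Dependent Care Credit: base = 5 × €3,325 = €16,625. €157,150 is at or below the €177,800 threshold, so the full €16,625 applies. Commuter Credit: income exceeds €60,800 by €96,350 → 78 increments × €85 = €6,630 ≥ base, so the credit is €0. total €16,625 + €0 = €16,625
Difference: |€16,577 − €16,625| = €48.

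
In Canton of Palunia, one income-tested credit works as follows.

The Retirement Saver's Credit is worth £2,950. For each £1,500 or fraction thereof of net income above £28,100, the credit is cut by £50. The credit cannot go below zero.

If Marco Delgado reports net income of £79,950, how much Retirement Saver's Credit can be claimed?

Retirement Saver's Credit: income exceeds £28,100 by £51,850, which is 35 full-or-partial £1,500 increments; reduction = 35 × £50 = £1,750, leaving £1,200.

£1,200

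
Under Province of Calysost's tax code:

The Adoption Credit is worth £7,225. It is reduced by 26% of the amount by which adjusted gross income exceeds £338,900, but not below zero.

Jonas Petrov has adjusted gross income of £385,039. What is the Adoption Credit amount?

Adoption Credit: 26% of the £46,139 excess over £338,900 is £11,996.14 ≥ base, so the credit is £0.

£0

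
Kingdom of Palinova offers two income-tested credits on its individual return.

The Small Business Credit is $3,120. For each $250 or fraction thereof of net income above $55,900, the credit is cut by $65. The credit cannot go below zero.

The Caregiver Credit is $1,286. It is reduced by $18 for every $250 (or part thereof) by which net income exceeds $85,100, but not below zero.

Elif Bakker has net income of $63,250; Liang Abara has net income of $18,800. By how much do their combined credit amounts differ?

$1,950

Elif ($63,250): Small Business Credit: income exceeds $55,900 by $7,350, which is 30 full-or-partial $250 increments; reduction = 30 × $65 = $1,950, leaving $1,170. Caregiver Credit: $63,250 is at or below the $85,100 threshold, so the full $1,286 applies. total $1,170 + $1,286 = $2,456
Liang ($18,800): Small Business Credit: $18,800 is at or below the $55,900 threshold, so the full $3,120 applies. Caregiver Credit: $18,800 is at or below the $85,100 threshold, so the full $1,286 applies. total $3,120 + $1,286 = $4,406
Difference: |$2,456 − $4,406| = $1,950.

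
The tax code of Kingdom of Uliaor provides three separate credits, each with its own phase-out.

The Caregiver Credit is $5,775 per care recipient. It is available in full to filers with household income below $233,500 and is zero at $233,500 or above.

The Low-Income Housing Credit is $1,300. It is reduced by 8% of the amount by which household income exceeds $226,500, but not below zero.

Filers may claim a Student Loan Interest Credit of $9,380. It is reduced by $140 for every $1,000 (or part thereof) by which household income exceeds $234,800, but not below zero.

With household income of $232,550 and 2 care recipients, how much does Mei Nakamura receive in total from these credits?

$21,746

Caregiver Credit: base = 2 × $5,775 = $11,550. $232,550 is below the $233,500 cutoff, so the full $11,550 applies.
Low-Income Housing Credit: 8% of the $6,050 excess over $226,500 is $484; credit = $1,300 − $484 = $816.
Student Loan Interest Credit: $232,550 is at or below the $234,800 threshold, so the full $9,380 applies.
Total: $11,550 + $816 + $9,380 = $21,746.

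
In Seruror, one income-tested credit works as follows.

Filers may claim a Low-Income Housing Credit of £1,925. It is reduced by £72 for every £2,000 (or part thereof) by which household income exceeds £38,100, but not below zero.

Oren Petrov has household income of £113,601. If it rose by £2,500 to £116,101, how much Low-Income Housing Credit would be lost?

£0

At £113,601 — income exceeds £38,100 by £75,501 → 38 increments × £72 = £2,736 ≥ base, so the credit is £0.
At £116,101 — income exceeds £38,100 by £78,001 → 40 increments × £72 = £2,880 ≥ base, so the credit is £0.
Lost: £0 − £0 = £0.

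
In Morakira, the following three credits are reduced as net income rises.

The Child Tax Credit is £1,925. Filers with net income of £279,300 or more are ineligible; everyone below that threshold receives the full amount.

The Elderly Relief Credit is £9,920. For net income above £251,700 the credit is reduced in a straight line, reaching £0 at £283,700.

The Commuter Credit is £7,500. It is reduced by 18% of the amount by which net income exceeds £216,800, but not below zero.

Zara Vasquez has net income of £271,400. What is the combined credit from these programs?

£5,738

Child Tax Credit: £271,400 is below the £279,300 cutoff, so the full £1,925 applies.
Elderly Relief Credit: £271,400 is £19,700 into a £32,000 phase-out range, leaving 12,300/32,000 of the credit: £9,920 × 12,300/32,000 = £3,813.
Commuter Credit: 18% of the £54,600 excess over £216,800 is £9,828 ≥ base, so the credit is £0.
Total: £1,925 + £3,813 + £0 = £5,738.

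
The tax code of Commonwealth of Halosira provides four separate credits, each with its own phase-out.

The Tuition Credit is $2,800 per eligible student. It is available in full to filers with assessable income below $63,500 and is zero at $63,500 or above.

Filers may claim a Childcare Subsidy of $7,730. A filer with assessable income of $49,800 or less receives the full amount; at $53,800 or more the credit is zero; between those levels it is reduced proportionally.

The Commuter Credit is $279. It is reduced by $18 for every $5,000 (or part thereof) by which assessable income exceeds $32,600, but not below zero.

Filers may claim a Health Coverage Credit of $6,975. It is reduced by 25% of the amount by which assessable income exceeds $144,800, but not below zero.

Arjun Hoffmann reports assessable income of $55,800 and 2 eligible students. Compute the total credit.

Tuition Credit: base = 2 × $2,800 = $5,600. $55,800 is below the $63,500 cutoff, so the full $5,600 applies.
Childcare Subsidy: $55,800 is at or above $53,800, so the credit is $0.
Commuter Credit: income exceeds $32,600 by $23,200, which is 5 full-or-partial $5,000 increments; reduction = 5 × $18 = $90, leaving $189.
Health Coverage Credit: $55,800 is at or below the $144,800 threshold, so the full $6,975 applies.
Total: $5,600 + $0 + $189 + $6,975 = $12,764.

$12,764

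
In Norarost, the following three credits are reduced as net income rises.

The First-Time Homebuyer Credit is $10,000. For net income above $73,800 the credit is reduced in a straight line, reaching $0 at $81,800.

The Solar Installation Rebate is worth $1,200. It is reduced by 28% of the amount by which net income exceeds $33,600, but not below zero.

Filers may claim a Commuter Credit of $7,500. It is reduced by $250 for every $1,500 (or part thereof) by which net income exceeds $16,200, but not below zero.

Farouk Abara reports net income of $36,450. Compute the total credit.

First-Time Homebuyer Credit: $36,450 is at or below the $73,800 threshold, so the full $10,000 applies.
Solar Installation Rebate: 28% of the $2,850 excess over $33,600 is $798; credit = $1,200 − $798 = $402.
Commuter Credit: income exceeds $16,200 by $20,250, which is 14 full-or-partial $1,500 increments; reduction = 14 × $250 = $3,500, leaving $4,000.
Total: $10,000 + $402 + $4,000 = $14,402.

$14,402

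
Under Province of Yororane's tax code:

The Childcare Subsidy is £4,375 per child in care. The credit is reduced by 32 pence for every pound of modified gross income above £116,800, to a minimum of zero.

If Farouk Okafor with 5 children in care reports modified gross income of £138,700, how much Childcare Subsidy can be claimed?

Childcare Subsidy: base = 5 × £4,375 = £21,875. 32% of the £21,900 excess over £116,800 is £7,008; credit = £21,875 − £7,008 = £14,867.

£14,867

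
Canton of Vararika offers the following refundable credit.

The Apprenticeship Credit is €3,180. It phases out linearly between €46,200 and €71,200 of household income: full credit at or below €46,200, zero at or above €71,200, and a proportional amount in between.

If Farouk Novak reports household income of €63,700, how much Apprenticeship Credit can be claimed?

€954

Apprenticeship Credit: €63,700 is €17,500 into a €25,000 phase-out range, leaving 7,500/25,000 of the credit: €3,180 × 7,500/25,000 = €954.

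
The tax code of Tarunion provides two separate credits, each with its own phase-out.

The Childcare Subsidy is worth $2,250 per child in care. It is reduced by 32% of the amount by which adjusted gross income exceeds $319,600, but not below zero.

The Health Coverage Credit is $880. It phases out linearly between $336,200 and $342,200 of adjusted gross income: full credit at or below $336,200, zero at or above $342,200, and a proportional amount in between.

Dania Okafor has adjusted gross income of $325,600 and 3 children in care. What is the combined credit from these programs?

Childcare Subsidy: base = 3 × $2,250 = $6,750. 32% of the $6,000 excess over $319,600 is $1,920; credit = $6,750 − $1,920 = $4,830.
Health Coverage Credit: $325,600 is at or below the $336,200 threshold, so the full $880 applies.
Total: $4,830 + $880 = $5,710.

$5,710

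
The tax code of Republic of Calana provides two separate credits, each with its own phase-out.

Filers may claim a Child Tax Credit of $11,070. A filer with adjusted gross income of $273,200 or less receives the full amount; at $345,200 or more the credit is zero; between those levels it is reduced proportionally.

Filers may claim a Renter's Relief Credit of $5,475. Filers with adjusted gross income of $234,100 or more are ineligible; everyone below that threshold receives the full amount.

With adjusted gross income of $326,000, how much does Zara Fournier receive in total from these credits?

$2,952

Child Tax Credit: $326,000 is $52,800 into a $72,000 phase-out range, leaving 19,200/72,000 of the credit: $11,070 × 19,200/72,000 = $2,952.
Renter's Relief Credit: $326,000 meets or exceeds the $234,100 cutoff, so the credit is $0.
Total: $2,952 + $0 = $2,952.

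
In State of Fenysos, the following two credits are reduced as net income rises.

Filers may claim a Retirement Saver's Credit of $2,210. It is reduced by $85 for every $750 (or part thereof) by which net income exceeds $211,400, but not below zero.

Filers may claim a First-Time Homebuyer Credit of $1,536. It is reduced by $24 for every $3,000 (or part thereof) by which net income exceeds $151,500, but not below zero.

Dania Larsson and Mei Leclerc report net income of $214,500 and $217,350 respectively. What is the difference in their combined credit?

$279

Dania ($214,500): Retirement Saver's Credit: income exceeds $211,400 by $3,100, which is 5 full-or-partial $750 increments; reduction = 5 × $85 = $425, leaving $1,785. First-Time Homebuyer Credit: income exceeds $151,500 by $63,000, which is 21 full-or-partial $3,000 increments; reduction = 21 × $24 = $504, leaving $1,032. total $1,785 + $1,032 = $2,817
Mei ($217,350): Retirement Saver's Credit: income exceeds $211,400 by $5,950, which is 8 full-or-partial $750 increments; reduction = 8 × $85 = $680, leaving $1,530. First-Time Homebuyer Credit: income exceeds $151,500 by $65,850, which is 22 full-or-partial $3,000 increments; reduction = 22 × $24 = $528, leaving $1,008. total $1,530 + $1,008 = $2,538
Difference: |$2,817 − $2,538| = $279.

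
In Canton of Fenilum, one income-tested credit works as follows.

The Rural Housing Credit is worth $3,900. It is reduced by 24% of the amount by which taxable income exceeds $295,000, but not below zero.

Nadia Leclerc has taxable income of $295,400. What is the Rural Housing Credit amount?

$3,804

Rural Housing Credit: 24% of the $400 excess over $295,000 is $96; credit = $3,900 − $96 = $3,804.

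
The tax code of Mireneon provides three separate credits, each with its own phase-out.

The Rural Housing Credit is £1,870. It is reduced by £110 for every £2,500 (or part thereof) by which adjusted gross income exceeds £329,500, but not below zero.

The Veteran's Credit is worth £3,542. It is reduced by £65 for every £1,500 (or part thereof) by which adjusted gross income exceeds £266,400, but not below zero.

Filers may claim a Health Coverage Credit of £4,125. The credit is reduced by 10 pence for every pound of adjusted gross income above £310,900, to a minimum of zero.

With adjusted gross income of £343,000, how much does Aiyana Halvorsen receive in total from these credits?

Rural Housing Credit: income exceeds £329,500 by £13,500, which is 6 full-or-partial £2,500 increments; reduction = 6 × £110 = £660, leaving £1,210.
Veteran's Credit: income exceeds £266,400 by £76,600, which is 52 full-or-partial £1,500 increments; reduction = 52 × £65 = £3,380, leaving £162.
Health Coverage Credit: 10% of the £32,100 excess over £310,900 is £3,210; credit = £4,125 − £3,210 = £915.
Total: £1,210 + £162 + £915 = £2,287.

£2,287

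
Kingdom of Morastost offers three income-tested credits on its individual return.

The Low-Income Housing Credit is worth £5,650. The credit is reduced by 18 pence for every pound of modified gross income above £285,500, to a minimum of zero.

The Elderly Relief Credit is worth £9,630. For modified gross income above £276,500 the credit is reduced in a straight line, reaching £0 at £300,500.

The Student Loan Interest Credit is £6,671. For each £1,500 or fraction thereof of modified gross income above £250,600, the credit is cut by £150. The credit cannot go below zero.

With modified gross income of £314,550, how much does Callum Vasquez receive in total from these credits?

£642

Low-Income Housing Credit: 18% of the £29,050 excess over £285,500 is £5,229; credit = £5,650 − £5,229 = £421.
Elderly Relief Credit: £314,550 is at or above £300,500, so the credit is £0.
Student Loan Interest Credit: income exceeds £250,600 by £63,950, which is 43 full-or-partial £1,500 increments; reduction = 43 × £150 = £6,450, leaving £221.
Total: £421 + £0 + £221 = £642.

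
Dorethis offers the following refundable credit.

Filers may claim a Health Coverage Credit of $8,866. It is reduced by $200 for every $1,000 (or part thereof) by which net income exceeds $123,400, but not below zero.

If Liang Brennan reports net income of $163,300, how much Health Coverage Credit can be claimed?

Health Coverage Credit: income exceeds $123,400 by $39,900, which is 40 full-or-partial $1,000 increments; reduction = 40 × $200 = $8,000, leaving $866.

$866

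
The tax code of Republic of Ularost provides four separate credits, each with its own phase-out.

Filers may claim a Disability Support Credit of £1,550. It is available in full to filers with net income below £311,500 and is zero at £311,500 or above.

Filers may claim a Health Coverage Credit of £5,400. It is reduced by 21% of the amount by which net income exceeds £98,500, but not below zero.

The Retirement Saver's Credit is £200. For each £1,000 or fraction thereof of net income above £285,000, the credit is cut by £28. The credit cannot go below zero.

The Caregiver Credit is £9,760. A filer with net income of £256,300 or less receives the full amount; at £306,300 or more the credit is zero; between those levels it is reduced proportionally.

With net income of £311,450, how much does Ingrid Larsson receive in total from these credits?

£1,550

Disability Support Credit: £311,450 is below the £311,500 cutoff, so the full £1,550 applies.
Health Coverage Credit: 21% of the £212,950 excess over £98,500 is £44,719.50 ≥ base, so the credit is £0.
Retirement Saver's Credit: income exceeds £285,000 by £26,450 → 27 increments × £28 = £756 ≥ base, so the credit is £0.
Caregiver Credit: £311,450 is at or above £306,300, so the credit is £0.
Total: £1,550 + £0 + £0 + £0 = £1,550.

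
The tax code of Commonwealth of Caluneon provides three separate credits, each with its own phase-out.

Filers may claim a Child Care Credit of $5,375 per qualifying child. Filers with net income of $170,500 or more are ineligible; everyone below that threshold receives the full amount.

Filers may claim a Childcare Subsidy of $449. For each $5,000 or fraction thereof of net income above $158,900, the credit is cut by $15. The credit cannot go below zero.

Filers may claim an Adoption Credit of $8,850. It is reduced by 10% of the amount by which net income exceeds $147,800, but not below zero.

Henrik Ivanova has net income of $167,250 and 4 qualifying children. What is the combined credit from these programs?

Child Care Credit: base = 4 × $5,375 = $21,500. $167,250 is below the $170,500 cutoff, so the full $21,500 applies.
Childcare Subsidy: income exceeds $158,900 by $8,350, which is 2 full-or-partial $5,000 increments; reduction = 2 × $15 = $30, leaving $419.
Adoption Credit: 10% of the $19,450 excess over $147,800 is $1,945; credit = $8,850 − $1,945 = $6,905.
Total: $21,500 + $419 + $6,905 = $28,824.

$28,824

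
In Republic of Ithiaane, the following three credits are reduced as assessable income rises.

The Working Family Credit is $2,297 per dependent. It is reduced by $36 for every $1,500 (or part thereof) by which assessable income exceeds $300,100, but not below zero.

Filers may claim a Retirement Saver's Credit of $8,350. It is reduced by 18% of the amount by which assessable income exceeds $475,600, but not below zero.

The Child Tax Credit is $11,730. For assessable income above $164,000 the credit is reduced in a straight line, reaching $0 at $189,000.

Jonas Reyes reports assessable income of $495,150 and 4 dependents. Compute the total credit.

$9,303

Working Family Credit: base = 4 × $2,297 = $9,188. income exceeds $300,100 by $195,050, which is 131 full-or-partial $1,500 increments; reduction = 131 × $36 = $4,716, leaving $4,472.
Retirement Saver's Credit: 18% of the $19,550 excess over $475,600 is $3,519; credit = $8,350 − $3,519 = $4,831.
Child Tax Credit: $495,150 is at or above $189,000, so the credit is $0.
Total: $4,472 + $4,831 + $0 = $9,303.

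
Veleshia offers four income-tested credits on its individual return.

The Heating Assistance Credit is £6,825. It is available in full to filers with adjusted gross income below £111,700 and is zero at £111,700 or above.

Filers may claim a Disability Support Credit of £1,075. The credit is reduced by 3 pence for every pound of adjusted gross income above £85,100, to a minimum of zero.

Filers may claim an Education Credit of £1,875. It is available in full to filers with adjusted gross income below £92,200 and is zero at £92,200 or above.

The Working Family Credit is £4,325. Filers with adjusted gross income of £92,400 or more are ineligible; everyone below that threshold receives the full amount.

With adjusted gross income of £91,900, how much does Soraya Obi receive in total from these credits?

£13,896

Heating Assistance Credit: £91,900 is below the £111,700 cutoff, so the full £6,825 applies.
Disability Support Credit: 3% of the £6,800 excess over £85,100 is £204; credit = £1,075 − £204 = £871.
Education Credit: £91,900 is below the £92,200 cutoff, so the full £1,875 applies.
Working Family Credit: £91,900 is below the £92,400 cutoff, so the full £4,325 applies.
Total: £6,825 + £871 + £1,875 + £4,325 = £13,896.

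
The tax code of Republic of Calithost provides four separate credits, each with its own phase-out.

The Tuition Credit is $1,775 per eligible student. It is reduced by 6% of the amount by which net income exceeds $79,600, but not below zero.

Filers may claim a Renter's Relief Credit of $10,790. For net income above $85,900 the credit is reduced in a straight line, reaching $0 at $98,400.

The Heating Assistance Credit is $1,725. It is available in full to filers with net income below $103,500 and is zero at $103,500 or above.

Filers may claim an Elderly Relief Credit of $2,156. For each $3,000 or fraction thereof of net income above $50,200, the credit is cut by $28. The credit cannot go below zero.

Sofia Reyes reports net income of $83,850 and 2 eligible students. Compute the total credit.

$17,630

Tuition Credit: base = 2 × $1,775 = $3,550. 6% of the $4,250 excess over $79,600 is $255; credit = $3,550 − $255 = $3,295.
Renter's Relief Credit: $83,850 is at or below the $85,900 threshold, so the full $10,790 applies.
Heating Assistance Credit: $83,850 is below the $103,500 cutoff, so the full $1,725 applies.
Elderly Relief Credit: income exceeds $50,200 by $33,650, which is 12 full-or-partial $3,000 increments; reduction = 12 × $28 = $336, leaving $1,820.
Total: $3,295 + $10,790 + $1,725 + $1,820 = $17,630.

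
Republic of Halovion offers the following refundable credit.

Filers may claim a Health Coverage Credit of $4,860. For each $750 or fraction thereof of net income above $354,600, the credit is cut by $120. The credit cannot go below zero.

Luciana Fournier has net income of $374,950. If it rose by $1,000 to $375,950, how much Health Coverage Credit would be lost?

At $374,950 — income exceeds $354,600 by $20,350, which is 28 full-or-partial $750 increments; reduction = 28 × $120 = $3,360, leaving $1,500.
At $375,950 — income exceeds $354,600 by $21,350, which is 29 full-or-partial $750 increments; reduction = 29 × $120 = $3,480, leaving $1,380.
Lost: $1,500 − $1,380 = $120.

$120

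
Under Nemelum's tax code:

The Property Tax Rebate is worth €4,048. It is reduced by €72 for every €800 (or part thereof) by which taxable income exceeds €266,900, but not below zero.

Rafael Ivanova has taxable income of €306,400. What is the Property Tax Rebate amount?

Property Tax Rebate: income exceeds €266,900 by €39,500, which is 50 full-or-partial €800 increments; reduction = 50 × €72 = €3,600, leaving €448.

€448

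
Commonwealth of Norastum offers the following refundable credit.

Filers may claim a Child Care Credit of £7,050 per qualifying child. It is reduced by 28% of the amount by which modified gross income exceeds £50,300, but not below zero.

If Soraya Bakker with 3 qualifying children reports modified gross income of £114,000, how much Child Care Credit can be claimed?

Child Care Credit: base = 3 × £7,050 = £21,150. 28% of the £63,700 excess over £50,300 is £17,836; credit = £21,150 − £17,836 = £3,314.

£3,314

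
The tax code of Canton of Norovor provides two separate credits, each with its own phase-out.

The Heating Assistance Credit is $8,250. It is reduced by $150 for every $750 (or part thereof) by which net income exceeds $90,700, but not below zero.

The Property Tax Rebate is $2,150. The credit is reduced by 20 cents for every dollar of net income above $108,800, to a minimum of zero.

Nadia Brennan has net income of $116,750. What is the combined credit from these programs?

Heating Assistance Credit: income exceeds $90,700 by $26,050, which is 35 full-or-partial $750 increments; reduction = 35 × $150 = $5,250, leaving $3,000.
Property Tax Rebate: 20% of the $7,950 excess over $108,800 is $1,590; credit = $2,150 − $1,590 = $560.
Total: $3,000 + $560 = $3,560.

$3,560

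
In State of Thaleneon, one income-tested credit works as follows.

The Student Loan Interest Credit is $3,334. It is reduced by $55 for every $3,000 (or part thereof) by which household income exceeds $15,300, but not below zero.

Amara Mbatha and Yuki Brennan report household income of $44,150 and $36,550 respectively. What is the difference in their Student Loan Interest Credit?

$110

Amara ($44,150): Student Loan Interest Credit: income exceeds $15,300 by $28,850, which is 10 full-or-partial $3,000 increments; reduction = 10 × $55 = $550, leaving $2,784.
Yuki ($36,550): Student Loan Interest Credit: income exceeds $15,300 by $21,250, which is 8 full-or-partial $3,000 increments; reduction = 8 × $55 = $440, leaving $2,894.
Difference: |$2,784 − $2,894| = $110.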